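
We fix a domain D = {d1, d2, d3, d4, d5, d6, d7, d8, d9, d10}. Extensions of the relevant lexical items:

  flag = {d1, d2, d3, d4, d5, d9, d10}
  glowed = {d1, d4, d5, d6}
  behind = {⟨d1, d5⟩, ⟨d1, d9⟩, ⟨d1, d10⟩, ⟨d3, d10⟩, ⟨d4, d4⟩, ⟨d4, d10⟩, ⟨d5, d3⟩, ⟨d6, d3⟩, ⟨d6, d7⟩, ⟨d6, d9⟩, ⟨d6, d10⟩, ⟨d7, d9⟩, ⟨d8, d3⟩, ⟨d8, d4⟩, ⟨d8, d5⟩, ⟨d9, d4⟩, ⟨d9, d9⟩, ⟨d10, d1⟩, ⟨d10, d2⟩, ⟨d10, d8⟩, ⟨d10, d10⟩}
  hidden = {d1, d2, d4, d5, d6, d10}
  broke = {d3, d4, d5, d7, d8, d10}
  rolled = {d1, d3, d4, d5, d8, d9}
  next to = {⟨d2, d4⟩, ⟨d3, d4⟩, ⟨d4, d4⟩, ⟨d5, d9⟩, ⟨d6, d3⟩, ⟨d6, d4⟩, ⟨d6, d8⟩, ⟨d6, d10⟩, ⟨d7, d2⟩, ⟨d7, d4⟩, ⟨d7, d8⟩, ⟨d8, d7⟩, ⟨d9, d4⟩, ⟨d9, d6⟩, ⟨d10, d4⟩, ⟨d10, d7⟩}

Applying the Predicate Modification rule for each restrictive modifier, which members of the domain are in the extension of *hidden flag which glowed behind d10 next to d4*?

{d4}

⟦which glowed⟧ = ⟦glowed⟧ = {d1, d4, d5, d6}
⟦behind d10⟧ = {x : ⟨x, d10⟩ ∈ ⟦behind⟧} = {d1, d3, d4, d6, d10}
⟦next to d4⟧ = {x : ⟨x, d4⟩ ∈ ⟦next to⟧} = {d2, d3, d4, d6, d7, d9, d10}
⟦flag⟧ = {d1, d2, d3, d4, d5, d9, d10}
… ∩ ⟦which glowed⟧ = {d1, d2, d3, d4, d5, d9, d10} ∩ {d1, d4, d5, d6} = {d1, d4, d5}
… ∩ ⟦behind d10⟧ = {d1, d4, d5} ∩ {d1, d3, d4, d6, d10} = {d1, d4}
… ∩ ⟦next to d4⟧ = {d1, d4} ∩ {d2, d3, d4, d6, d7, d9, d10} = {d4}
… ∩ ⟦hidden⟧ = {d4} ∩ {d1, d2, d4, d5, d6, d10} = {d4}
So ⟦hidden flag which glowed behind d10 next to d4⟧ = {d4}.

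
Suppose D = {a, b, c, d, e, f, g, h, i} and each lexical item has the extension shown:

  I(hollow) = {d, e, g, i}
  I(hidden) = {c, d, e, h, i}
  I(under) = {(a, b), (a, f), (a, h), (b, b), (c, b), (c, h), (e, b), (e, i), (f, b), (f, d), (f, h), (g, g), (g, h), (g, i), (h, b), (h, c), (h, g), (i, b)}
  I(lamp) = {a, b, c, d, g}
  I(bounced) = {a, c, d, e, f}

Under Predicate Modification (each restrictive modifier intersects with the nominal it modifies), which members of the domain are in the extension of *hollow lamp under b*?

{ }

⟦under b⟧ = {x : ⟨x, b⟩ ∈ ⟦under⟧} = {a, b, c, e, f, h, i}
⟦lamp⟧ = {a, b, c, d, g}
… ∩ ⟦under b⟧ = {a, b, c, d, g} ∩ {a, b, c, e, f, h, i} = {a, b, c}
… ∩ ⟦hollow⟧ = {a, b, c} ∩ {d, e, g, i} = ∅
So ⟦hollow lamp under b⟧ = { }.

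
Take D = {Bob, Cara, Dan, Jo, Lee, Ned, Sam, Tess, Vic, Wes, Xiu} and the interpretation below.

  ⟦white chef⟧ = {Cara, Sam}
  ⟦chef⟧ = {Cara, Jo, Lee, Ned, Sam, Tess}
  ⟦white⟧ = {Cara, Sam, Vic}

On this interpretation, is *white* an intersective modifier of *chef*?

yes

⟦white⟧ ∩ ⟦chef⟧ = {Cara, Sam, Vic} ∩ {Cara, Jo, Lee, Ned, Sam, Tess} = {Cara, Sam}
Observed ⟦white chef⟧ = {Cara, Sam}.
These coincide, so the modifier is intersective here.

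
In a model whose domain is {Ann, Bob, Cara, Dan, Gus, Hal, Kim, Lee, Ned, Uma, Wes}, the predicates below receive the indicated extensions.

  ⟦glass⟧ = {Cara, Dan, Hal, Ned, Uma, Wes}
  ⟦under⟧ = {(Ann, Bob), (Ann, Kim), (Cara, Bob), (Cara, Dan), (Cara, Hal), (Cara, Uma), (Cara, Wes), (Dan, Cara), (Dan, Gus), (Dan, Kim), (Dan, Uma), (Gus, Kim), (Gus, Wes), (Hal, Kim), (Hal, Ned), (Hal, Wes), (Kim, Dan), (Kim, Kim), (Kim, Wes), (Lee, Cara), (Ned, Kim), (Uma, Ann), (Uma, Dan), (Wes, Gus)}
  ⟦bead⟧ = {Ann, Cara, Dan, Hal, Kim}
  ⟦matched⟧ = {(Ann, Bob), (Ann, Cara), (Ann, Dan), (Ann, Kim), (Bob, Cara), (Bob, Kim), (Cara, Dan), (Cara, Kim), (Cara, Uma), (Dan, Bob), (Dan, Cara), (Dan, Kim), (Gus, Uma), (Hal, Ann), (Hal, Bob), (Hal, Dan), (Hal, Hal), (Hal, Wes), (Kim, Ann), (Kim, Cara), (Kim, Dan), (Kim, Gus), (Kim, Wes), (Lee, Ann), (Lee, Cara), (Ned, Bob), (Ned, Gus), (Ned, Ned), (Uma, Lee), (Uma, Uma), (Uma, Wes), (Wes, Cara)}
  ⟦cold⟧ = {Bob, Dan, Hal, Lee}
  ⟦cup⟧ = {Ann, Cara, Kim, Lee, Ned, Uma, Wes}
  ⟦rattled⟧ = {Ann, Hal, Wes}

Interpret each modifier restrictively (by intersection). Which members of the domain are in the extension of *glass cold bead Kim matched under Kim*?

⟦Kim matched⟧ = {x : ⟨Kim, x⟩ ∈ ⟦matched⟧} = {Ann, Cara, Dan, Gus, Wes}
⟦under Kim⟧ = {x : ⟨x, Kim⟩ ∈ ⟦under⟧} = {Ann, Dan, Gus, Hal, Kim, Ned}
⟦bead⟧ = {Ann, Cara, Dan, Hal, Kim}
… ∩ ⟦Kim matched⟧ = {Ann, Cara, Dan, Hal, Kim} ∩ {Ann, Cara, Dan, Gus, Wes} = {Ann, Cara, Dan}
… ∩ ⟦under Kim⟧ = {Ann, Cara, Dan} ∩ {Ann, Dan, Gus, Hal, Kim, Ned} = {Ann, Dan}
… ∩ ⟦glass⟧ = {Ann, Dan} ∩ {Cara, Dan, Hal, Ned, Uma, Wes} = {Dan}
… ∩ ⟦cold⟧ = {Dan} ∩ {Bob, Dan, Hal, Lee} = {Dan}
So ⟦glass cold bead Kim matched under Kim⟧ = {Dan}.

{Dan}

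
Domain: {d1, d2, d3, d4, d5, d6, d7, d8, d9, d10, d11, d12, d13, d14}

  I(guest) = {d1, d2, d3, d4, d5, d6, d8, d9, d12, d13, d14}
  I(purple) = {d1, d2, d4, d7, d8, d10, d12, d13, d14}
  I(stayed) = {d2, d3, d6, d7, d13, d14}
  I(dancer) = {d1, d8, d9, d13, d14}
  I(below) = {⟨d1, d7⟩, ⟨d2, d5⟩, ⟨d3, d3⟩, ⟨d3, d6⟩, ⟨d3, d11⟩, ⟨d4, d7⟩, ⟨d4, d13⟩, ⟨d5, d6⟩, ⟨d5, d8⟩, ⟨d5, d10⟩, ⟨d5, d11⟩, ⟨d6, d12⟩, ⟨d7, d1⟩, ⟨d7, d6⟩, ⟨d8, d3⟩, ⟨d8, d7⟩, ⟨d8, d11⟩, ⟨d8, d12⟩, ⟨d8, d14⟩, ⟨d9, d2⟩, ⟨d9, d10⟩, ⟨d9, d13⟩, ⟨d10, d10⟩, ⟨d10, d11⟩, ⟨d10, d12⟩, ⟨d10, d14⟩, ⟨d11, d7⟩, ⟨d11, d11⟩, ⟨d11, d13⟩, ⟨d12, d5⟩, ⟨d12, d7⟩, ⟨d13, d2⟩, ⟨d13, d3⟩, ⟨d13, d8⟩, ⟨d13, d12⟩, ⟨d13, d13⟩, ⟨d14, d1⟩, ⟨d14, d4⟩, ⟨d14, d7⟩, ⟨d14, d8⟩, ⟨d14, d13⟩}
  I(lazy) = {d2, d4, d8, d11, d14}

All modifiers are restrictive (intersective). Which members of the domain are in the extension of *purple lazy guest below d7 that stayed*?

⟦below d7⟧ = {x : ⟨x, d7⟩ ∈ ⟦below⟧} = {d1, d4, d8, d11, d12, d14}
⟦that stayed⟧ = ⟦stayed⟧ = {d2, d3, d6, d7, d13, d14}
⟦guest⟧ = {d1, d2, d3, d4, d5, d6, d8, d9, d12, d13, d14}
… ∩ ⟦below d7⟧ = {d1, d2, d3, d4, d5, d6, d8, d9, d12, d13, d14} ∩ {d1, d4, d8, d11, d12, d14} = {d1, d4, d8, d12, d14}
… ∩ ⟦that stayed⟧ = {d1, d4, d8, d12, d14} ∩ {d2, d3, d6, d7, d13, d14} = {d14}
… ∩ ⟦purple⟧ = {d14} ∩ {d1, d2, d4, d7, d8, d10, d12, d13, d14} = {d14}
… ∩ ⟦lazy⟧ = {d14} ∩ {d2, d4, d8, d11, d14} = {d14}
So ⟦purple lazy guest below d7 that stayed⟧ = {d14}.

{d14}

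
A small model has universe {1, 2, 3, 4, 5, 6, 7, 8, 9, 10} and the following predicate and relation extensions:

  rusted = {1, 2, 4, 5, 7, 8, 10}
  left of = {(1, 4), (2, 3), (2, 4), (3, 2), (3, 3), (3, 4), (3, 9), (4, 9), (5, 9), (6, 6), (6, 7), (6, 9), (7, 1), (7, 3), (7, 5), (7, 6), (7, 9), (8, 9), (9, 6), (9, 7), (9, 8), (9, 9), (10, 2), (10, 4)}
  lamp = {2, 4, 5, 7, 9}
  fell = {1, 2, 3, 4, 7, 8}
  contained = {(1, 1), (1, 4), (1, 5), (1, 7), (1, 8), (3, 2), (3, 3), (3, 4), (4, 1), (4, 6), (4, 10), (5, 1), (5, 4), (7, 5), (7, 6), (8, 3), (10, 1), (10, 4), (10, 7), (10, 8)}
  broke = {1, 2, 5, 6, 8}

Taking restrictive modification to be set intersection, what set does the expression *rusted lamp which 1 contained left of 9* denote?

{4, 5, 7}

⟦which 1 contained⟧ = {x : ⟨1, x⟩ ∈ ⟦contained⟧} = {1, 4, 5, 7, 8}
⟦left of 9⟧ = {x : ⟨x, 9⟩ ∈ ⟦left of⟧} = {3, 4, 5, 6, 7, 8, 9}
⟦lamp⟧ = {2, 4, 5, 7, 9}
… ∩ ⟦which 1 contained⟧ = {2, 4, 5, 7, 9} ∩ {1, 4, 5, 7, 8} = {4, 5, 7}
… ∩ ⟦left of 9⟧ = {4, 5, 7} ∩ {3, 4, 5, 6, 7, 8, 9} = {4, 5, 7}
… ∩ ⟦rusted⟧ = {4, 5, 7} ∩ {1, 2, 4, 5, 7, 8, 10} = {4, 5, 7}
So ⟦rusted lamp which 1 contained left of 9⟧ = {4, 5, 7}.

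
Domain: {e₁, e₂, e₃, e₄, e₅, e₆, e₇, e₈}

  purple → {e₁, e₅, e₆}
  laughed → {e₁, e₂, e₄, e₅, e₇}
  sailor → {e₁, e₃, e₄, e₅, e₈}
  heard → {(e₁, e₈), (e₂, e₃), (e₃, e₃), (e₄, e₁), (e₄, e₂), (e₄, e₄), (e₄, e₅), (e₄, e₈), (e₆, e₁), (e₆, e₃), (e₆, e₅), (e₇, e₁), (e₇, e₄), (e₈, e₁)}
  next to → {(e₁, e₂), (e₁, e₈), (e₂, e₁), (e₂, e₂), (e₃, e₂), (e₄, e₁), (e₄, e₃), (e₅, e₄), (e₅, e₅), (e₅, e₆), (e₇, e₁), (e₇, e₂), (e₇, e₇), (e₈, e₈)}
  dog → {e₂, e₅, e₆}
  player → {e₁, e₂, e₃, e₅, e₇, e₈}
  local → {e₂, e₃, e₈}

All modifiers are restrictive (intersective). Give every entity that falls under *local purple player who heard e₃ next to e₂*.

⟦who heard e₃⟧ = {x : ⟨x, e₃⟩ ∈ ⟦heard⟧} = {e₂, e₃, e₆}
⟦next to e₂⟧ = {x : ⟨x, e₂⟩ ∈ ⟦next to⟧} = {e₁, e₂, e₃, e₇}
⟦player⟧ = {e₁, e₂, e₃, e₅, e₇, e₈}
… ∩ ⟦who heard e₃⟧ = {e₁, e₂, e₃, e₅, e₇, e₈} ∩ {e₂, e₃, e₆} = {e₂, e₃}
… ∩ ⟦next to e₂⟧ = {e₂, e₃} ∩ {e₁, e₂, e₃, e₇} = {e₂, e₃}
… ∩ ⟦local⟧ = {e₂, e₃} ∩ {e₂, e₃, e₈} = {e₂, e₃}
… ∩ ⟦purple⟧ = {e₂, e₃} ∩ {e₁, e₅, e₆} = ∅
So ⟦local purple player who heard e₃ next to e₂⟧ = ∅.

∅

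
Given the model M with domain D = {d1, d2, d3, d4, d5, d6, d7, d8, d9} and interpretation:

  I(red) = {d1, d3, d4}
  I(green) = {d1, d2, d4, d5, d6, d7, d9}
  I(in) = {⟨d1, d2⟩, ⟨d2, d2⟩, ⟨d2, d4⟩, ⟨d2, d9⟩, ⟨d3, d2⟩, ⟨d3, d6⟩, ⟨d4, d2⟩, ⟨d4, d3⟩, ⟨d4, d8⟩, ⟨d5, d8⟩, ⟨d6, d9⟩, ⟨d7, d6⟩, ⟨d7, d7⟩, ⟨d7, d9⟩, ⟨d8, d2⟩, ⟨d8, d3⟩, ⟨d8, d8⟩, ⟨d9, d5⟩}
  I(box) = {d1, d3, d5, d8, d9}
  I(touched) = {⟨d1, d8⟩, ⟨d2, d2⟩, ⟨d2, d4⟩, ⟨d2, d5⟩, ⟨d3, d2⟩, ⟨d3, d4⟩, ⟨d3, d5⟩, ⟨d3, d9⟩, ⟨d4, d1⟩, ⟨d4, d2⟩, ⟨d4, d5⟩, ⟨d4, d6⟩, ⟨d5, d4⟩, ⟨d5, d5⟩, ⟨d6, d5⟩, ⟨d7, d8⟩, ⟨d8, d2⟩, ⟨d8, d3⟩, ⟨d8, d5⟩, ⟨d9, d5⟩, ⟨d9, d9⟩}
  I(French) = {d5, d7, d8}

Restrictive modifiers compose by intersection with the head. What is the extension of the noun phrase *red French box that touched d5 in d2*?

{ }

⟦that touched d5⟧ = {x : ⟨x, d5⟩ ∈ ⟦touched⟧} = {d2, d3, d4, d5, d6, d8, d9}
⟦in d2⟧ = {x : ⟨x, d2⟩ ∈ ⟦in⟧} = {d1, d2, d3, d4, d8}
⟦box⟧ = {d1, d3, d5, d8, d9}
… ∩ ⟦that touched d5⟧ = {d1, d3, d5, d8, d9} ∩ {d2, d3, d4, d5, d6, d8, d9} = {d3, d5, d8, d9}
… ∩ ⟦in d2⟧ = {d3, d5, d8, d9} ∩ {d1, d2, d3, d4, d8} = {d3, d8}
… ∩ ⟦red⟧ = {d3, d8} ∩ {d1, d3, d4} = {d3}
… ∩ ⟦French⟧ = {d3} ∩ {d5, d7, d8} = ∅
So ⟦red French box that touched d5 in d2⟧ = { }.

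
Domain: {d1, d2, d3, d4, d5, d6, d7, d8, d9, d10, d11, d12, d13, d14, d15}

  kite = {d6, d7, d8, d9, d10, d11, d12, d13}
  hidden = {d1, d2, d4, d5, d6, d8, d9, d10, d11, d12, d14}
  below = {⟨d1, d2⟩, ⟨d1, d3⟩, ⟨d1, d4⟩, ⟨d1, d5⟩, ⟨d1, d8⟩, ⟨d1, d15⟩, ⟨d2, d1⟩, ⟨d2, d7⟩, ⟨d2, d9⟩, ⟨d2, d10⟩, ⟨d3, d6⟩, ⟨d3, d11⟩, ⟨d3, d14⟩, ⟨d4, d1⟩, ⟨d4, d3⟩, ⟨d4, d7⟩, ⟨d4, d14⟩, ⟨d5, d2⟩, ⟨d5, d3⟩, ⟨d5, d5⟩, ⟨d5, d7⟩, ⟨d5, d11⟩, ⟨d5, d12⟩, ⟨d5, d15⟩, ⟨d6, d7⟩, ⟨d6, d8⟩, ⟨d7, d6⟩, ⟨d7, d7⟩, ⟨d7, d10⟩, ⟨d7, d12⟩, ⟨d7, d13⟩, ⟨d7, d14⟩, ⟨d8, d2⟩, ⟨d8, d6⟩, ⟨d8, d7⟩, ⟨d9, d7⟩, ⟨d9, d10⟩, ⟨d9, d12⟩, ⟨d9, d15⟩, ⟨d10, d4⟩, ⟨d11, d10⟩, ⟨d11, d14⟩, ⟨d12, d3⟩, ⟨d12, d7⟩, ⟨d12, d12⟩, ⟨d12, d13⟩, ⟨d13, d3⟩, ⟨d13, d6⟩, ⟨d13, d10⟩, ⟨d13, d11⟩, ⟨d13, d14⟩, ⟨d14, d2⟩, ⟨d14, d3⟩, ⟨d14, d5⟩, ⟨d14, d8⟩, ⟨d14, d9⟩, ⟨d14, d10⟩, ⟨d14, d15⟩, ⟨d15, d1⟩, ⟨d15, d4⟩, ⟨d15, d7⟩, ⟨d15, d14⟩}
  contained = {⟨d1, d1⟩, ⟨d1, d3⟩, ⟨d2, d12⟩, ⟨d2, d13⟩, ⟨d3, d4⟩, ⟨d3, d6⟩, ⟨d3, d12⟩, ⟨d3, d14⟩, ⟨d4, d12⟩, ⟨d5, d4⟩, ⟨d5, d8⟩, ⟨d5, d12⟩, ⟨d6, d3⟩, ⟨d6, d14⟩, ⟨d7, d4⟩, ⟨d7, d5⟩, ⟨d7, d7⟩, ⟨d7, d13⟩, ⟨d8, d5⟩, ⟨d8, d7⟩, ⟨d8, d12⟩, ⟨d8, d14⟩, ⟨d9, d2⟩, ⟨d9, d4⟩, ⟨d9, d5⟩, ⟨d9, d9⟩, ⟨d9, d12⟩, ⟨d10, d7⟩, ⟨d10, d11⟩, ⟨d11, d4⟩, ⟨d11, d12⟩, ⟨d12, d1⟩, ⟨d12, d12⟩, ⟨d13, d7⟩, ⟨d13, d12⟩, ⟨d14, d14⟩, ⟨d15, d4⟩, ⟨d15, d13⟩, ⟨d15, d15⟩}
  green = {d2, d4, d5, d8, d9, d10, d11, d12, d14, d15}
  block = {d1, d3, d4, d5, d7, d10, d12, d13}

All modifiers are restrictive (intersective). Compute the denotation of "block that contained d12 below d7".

⟦that contained d12⟧ = {x : ⟨x, d12⟩ ∈ ⟦contained⟧} = {d2, d3, d4, d5, d8, d9, d11, d12, d13}
⟦below d7⟧ = {x : ⟨x, d7⟩ ∈ ⟦below⟧} = {d2, d4, d5, d6, d7, d8, d9, d12, d15}
⟦block⟧ = {d1, d3, d4, d5, d7, d10, d12, d13}
… ∩ ⟦that contained d12⟧ = {d1, d3, d4, d5, d7, d10, d12, d13} ∩ {d2, d3, d4, d5, d8, d9, d11, d12, d13} = {d3, d4, d5, d12, d13}
… ∩ ⟦below d7⟧ = {d3, d4, d5, d12, d13} ∩ {d2, d4, d5, d6, d7, d8, d9, d12, d15} = {d4, d5, d12}
So ⟦block that contained d12 below d7⟧ = {d4, d5, d12}.

{d4, d5, d12}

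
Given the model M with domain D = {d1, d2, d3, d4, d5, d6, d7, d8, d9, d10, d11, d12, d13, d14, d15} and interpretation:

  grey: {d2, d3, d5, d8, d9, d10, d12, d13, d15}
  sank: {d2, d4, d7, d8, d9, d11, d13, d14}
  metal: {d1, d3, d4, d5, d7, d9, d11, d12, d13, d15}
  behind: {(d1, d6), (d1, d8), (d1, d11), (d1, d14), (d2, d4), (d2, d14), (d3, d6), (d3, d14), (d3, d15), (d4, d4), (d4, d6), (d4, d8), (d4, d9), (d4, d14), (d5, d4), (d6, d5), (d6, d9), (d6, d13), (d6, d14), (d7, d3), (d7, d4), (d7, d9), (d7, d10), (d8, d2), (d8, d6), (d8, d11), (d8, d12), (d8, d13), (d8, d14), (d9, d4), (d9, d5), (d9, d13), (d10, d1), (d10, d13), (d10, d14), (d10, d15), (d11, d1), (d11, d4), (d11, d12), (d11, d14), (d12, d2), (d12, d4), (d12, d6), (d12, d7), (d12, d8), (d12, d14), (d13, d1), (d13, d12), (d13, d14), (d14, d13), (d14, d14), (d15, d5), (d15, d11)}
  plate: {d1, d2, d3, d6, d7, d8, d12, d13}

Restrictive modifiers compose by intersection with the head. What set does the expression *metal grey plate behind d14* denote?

{d3, d12, d13}

⟦behind d14⟧ = {x : ⟨x, d14⟩ ∈ ⟦behind⟧} = {d1, d2, d3, d4, d6, d8, d10, d11, d12, d13, d14}
⟦plate⟧ = {d1, d2, d3, d6, d7, d8, d12, d13}
… ∩ ⟦behind d14⟧ = {d1, d2, d3, d6, d7, d8, d12, d13} ∩ {d1, d2, d3, d4, d6, d8, d10, d11, d12, d13, d14} = {d1, d2, d3, d6, d8, d12, d13}
… ∩ ⟦metal⟧ = {d1, d2, d3, d6, d8, d12, d13} ∩ {d1, d3, d4, d5, d7, d9, d11, d12, d13, d15} = {d1, d3, d12, d13}
… ∩ ⟦grey⟧ = {d1, d3, d12, d13} ∩ {d2, d3, d5, d8, d9, d10, d12, d13, d15} = {d3, d12, d13}
So ⟦metal grey plate behind d14⟧ = {d3, d12, d13}.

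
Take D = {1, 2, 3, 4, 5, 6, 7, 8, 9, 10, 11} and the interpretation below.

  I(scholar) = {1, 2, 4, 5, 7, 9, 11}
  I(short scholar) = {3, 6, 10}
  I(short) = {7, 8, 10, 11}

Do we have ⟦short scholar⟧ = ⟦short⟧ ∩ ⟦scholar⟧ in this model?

⟦short⟧ ∩ ⟦scholar⟧ = {7, 8, 10, 11} ∩ {1, 2, 4, 5, 7, 9, 11} = {7, 11}
Observed ⟦short scholar⟧ = {3, 6, 10}.
These differ, so the modifier is not intersective in this model.

no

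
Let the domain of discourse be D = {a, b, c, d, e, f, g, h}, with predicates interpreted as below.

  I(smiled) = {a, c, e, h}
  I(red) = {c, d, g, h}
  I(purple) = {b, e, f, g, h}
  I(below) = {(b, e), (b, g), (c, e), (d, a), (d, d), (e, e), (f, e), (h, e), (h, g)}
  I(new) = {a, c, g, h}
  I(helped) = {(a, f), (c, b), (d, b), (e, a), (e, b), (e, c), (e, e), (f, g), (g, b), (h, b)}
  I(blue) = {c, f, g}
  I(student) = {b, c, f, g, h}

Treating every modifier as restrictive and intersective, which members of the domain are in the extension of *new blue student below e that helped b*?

{c}

⟦below e⟧ = {x : ⟨x, e⟩ ∈ ⟦below⟧} = {b, c, e, f, h}
⟦that helped b⟧ = {x : ⟨x, b⟩ ∈ ⟦helped⟧} = {c, d, e, g, h}
⟦student⟧ = {b, c, f, g, h}
… ∩ ⟦below e⟧ = {b, c, f, g, h} ∩ {b, c, e, f, h} = {b, c, f, h}
… ∩ ⟦that helped b⟧ = {b, c, f, h} ∩ {c, d, e, g, h} = {c, h}
… ∩ ⟦new⟧ = {c, h} ∩ {a, c, g, h} = {c, h}
… ∩ ⟦blue⟧ = {c, h} ∩ {c, f, g} = {c}
So ⟦new blue student below e that helped b⟧ = {c}.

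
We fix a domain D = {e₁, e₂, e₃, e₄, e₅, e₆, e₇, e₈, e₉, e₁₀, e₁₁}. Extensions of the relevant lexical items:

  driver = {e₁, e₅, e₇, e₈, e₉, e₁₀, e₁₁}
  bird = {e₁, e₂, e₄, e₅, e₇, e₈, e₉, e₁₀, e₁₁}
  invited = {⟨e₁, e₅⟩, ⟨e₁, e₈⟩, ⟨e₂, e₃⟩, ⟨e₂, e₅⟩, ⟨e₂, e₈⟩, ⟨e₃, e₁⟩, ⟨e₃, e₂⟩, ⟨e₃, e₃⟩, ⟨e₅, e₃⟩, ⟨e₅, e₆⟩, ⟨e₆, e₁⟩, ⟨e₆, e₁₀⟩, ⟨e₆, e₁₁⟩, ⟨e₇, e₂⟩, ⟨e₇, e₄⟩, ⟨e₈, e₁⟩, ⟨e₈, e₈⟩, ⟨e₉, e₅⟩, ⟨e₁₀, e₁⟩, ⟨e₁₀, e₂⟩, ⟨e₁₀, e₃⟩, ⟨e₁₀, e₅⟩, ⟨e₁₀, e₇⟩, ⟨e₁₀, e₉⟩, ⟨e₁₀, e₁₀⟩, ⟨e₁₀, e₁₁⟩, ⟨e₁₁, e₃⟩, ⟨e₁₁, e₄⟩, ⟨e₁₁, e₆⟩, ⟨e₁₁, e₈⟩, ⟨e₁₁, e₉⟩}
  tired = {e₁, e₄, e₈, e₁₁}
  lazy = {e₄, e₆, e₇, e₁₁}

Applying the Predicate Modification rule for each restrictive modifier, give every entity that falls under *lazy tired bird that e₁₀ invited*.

{e₁₁}

⟦that e₁₀ invited⟧ = {x : ⟨e₁₀, x⟩ ∈ ⟦invited⟧} = {e₁, e₂, e₃, e₅, e₇, e₉, e₁₀, e₁₁}
⟦bird⟧ = {e₁, e₂, e₄, e₅, e₇, e₈, e₉, e₁₀, e₁₁}
… ∩ ⟦that e₁₀ invited⟧ = {e₁, e₂, e₄, e₅, e₇, e₈, e₉, e₁₀, e₁₁} ∩ {e₁, e₂, e₃, e₅, e₇, e₉, e₁₀, e₁₁} = {e₁, e₂, e₅, e₇, e₉, e₁₀, e₁₁}
… ∩ ⟦lazy⟧ = {e₁, e₂, e₅, e₇, e₉, e₁₀, e₁₁} ∩ {e₄, e₆, e₇, e₁₁} = {e₇, e₁₁}
… ∩ ⟦tired⟧ = {e₇, e₁₁} ∩ {e₁, e₄, e₈, e₁₁} = {e₁₁}
So ⟦lazy tired bird that e₁₀ invited⟧ = {e₁₁}.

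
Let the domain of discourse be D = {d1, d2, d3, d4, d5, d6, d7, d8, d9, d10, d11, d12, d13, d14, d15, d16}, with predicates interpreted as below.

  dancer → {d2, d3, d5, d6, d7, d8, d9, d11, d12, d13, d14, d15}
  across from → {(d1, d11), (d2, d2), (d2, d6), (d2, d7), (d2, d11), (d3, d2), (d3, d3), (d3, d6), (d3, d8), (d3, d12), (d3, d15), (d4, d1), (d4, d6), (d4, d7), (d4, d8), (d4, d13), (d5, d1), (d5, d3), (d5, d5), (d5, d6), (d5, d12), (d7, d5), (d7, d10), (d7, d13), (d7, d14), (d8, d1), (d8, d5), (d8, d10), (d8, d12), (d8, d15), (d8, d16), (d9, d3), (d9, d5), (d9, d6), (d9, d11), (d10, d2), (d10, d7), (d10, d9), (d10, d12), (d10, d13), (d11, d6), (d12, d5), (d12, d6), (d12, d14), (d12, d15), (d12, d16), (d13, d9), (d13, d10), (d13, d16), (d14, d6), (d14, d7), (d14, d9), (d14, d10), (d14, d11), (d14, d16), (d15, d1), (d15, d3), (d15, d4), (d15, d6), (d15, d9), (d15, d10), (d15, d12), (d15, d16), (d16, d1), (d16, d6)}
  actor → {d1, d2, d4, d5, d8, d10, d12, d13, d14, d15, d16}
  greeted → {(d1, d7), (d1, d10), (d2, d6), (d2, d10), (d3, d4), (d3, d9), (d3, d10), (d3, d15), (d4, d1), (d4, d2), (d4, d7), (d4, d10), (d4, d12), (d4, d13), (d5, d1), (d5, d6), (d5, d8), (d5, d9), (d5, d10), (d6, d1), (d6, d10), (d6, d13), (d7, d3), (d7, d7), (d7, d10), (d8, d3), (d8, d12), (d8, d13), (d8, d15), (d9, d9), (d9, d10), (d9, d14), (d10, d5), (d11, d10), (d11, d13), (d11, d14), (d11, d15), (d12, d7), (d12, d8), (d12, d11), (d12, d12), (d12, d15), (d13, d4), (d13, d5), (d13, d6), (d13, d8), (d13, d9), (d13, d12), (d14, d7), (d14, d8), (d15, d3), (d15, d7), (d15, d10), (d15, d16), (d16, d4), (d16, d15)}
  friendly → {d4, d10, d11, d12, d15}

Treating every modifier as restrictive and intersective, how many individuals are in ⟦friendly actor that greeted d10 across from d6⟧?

⟦that greeted d10⟧ = {x : ⟨x, d10⟩ ∈ ⟦greeted⟧} = {d1, d2, d3, d4, d5, d6, d7, d9, d11, d15}
⟦across from d6⟧ = {x : ⟨x, d6⟩ ∈ ⟦across from⟧} = {d2, d3, d4, d5, d9, d11, d12, d14, d15, d16}
⟦actor⟧ = {d1, d2, d4, d5, d8, d10, d12, d13, d14, d15, d16}
… ∩ ⟦that greeted d10⟧ = {d1, d2, d4, d5, d8, d10, d12, d13, d14, d15, d16} ∩ {d1, d2, d3, d4, d5, d6, d7, d9, d11, d15} = {d1, d2, d4, d5, d15}
… ∩ ⟦across from d6⟧ = {d1, d2, d4, d5, d15} ∩ {d2, d3, d4, d5, d9, d11, d12, d14, d15, d16} = {d2, d4, d5, d15}
… ∩ ⟦friendly⟧ = {d2, d4, d5, d15} ∩ {d4, d10, d11, d12, d15} = {d4, d15}
⟦friendly actor that greeted d10 across from d6⟧ = {d4, d15}, so the cardinality is 2.

2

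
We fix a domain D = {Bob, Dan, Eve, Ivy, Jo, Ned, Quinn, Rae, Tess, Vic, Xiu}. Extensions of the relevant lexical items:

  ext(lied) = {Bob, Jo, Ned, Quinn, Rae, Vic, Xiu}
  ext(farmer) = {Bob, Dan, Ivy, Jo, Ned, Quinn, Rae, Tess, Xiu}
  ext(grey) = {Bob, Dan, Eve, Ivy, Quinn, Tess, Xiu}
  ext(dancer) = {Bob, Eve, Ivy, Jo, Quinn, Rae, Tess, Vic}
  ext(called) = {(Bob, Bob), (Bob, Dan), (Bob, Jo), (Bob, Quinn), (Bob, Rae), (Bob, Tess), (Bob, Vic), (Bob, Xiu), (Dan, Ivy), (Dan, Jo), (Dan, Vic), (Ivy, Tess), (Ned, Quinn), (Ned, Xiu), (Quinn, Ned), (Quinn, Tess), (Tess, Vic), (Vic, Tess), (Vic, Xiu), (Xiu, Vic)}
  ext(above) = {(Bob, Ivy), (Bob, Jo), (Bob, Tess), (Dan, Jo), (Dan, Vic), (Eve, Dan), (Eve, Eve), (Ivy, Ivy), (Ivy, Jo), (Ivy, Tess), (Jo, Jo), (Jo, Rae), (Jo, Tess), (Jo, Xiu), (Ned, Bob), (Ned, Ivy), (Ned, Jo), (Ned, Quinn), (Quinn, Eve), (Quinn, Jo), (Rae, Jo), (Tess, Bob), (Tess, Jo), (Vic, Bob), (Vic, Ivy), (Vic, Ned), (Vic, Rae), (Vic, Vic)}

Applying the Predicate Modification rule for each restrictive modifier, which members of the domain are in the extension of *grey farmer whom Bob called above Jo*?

⟦whom Bob called⟧ = {x : ⟨Bob, x⟩ ∈ ⟦called⟧} = {Bob, Dan, Jo, Quinn, Rae, Tess, Vic, Xiu}
⟦above Jo⟧ = {x : ⟨x, Jo⟩ ∈ ⟦above⟧} = {Bob, Dan, Ivy, Jo, Ned, Quinn, Rae, Tess}
⟦farmer⟧ = {Bob, Dan, Ivy, Jo, Ned, Quinn, Rae, Tess, Xiu}
… ∩ ⟦whom Bob called⟧ = {Bob, Dan, Ivy, Jo, Ned, Quinn, Rae, Tess, Xiu} ∩ {Bob, Dan, Jo, Quinn, Rae, Tess, Vic, Xiu} = {Bob, Dan, Jo, Quinn, Rae, Tess, Xiu}
… ∩ ⟦above Jo⟧ = {Bob, Dan, Jo, Quinn, Rae, Tess, Xiu} ∩ {Bob, Dan, Ivy, Jo, Ned, Quinn, Rae, Tess} = {Bob, Dan, Jo, Quinn, Rae, Tess}
… ∩ ⟦grey⟧ = {Bob, Dan, Jo, Quinn, Rae, Tess} ∩ {Bob, Dan, Eve, Ivy, Quinn, Tess, Xiu} = {Bob, Dan, Quinn, Tess}
So ⟦grey farmer whom Bob called above Jo⟧ = {Bob, Dan, Quinn, Tess}.

{Bob, Dan, Quinn, Tess}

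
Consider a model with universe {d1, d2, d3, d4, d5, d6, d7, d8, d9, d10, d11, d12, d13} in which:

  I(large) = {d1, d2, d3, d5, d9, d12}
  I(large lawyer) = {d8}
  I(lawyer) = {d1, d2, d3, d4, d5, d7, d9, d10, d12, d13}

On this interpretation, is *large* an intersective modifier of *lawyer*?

⟦large⟧ ∩ ⟦lawyer⟧ = {d1, d2, d3, d5, d9, d12} ∩ {d1, d2, d3, d4, d5, d7, d9, d10, d12, d13} = {d1, d2, d3, d5, d9, d12}
Observed ⟦large lawyer⟧ = {d8}.
These differ, so the modifier is not intersective in this model.

no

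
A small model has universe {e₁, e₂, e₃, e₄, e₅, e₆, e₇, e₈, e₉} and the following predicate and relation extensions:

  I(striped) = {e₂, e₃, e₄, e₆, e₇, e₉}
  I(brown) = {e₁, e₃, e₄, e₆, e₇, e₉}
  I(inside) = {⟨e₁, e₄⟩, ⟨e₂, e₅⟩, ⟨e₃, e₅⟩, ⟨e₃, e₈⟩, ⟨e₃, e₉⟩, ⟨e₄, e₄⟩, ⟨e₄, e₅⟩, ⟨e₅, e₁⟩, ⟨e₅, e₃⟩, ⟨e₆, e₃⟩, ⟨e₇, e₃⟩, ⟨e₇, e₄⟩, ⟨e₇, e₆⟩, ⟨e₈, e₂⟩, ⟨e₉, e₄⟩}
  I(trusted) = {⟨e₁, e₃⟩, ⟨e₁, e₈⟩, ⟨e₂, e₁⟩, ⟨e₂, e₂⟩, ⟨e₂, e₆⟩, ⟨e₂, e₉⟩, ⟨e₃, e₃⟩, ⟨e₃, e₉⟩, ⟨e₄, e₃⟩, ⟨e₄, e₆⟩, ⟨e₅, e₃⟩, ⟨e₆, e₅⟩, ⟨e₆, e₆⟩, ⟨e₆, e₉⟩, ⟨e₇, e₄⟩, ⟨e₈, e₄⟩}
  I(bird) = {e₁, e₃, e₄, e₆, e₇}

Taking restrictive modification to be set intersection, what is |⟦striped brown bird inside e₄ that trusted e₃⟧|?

1

⟦inside e₄⟧ = {x : ⟨x, e₄⟩ ∈ ⟦inside⟧} = {e₁, e₄, e₇, e₉}
⟦that trusted e₃⟧ = {x : ⟨x, e₃⟩ ∈ ⟦trusted⟧} = {e₁, e₃, e₄, e₅}
⟦bird⟧ = {e₁, e₃, e₄, e₆, e₇}
… ∩ ⟦inside e₄⟧ = {e₁, e₃, e₄, e₆, e₇} ∩ {e₁, e₄, e₇, e₉} = {e₁, e₄, e₇}
… ∩ ⟦that trusted e₃⟧ = {e₁, e₄, e₇} ∩ {e₁, e₃, e₄, e₅} = {e₁, e₄}
… ∩ ⟦striped⟧ = {e₁, e₄} ∩ {e₂, e₃, e₄, e₆, e₇, e₉} = {e₄}
… ∩ ⟦brown⟧ = {e₄} ∩ {e₁, e₃, e₄, e₆, e₇, e₉} = {e₄}
⟦striped brown bird inside e₄ that trusted e₃⟧ = {e₄}, so the cardinality is 1.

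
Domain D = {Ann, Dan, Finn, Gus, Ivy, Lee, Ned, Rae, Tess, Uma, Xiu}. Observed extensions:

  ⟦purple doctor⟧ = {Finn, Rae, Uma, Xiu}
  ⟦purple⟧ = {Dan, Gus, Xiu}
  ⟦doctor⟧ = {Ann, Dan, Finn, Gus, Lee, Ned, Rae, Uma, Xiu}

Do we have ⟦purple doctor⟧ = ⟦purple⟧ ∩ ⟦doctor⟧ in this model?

no

⟦purple⟧ ∩ ⟦doctor⟧ = {Dan, Gus, Xiu} ∩ {Ann, Dan, Finn, Gus, Lee, Ned, Rae, Uma, Xiu} = {Dan, Gus, Xiu}
Observed ⟦purple doctor⟧ = {Finn, Rae, Uma, Xiu}.
These differ, so the modifier is not intersective in this model.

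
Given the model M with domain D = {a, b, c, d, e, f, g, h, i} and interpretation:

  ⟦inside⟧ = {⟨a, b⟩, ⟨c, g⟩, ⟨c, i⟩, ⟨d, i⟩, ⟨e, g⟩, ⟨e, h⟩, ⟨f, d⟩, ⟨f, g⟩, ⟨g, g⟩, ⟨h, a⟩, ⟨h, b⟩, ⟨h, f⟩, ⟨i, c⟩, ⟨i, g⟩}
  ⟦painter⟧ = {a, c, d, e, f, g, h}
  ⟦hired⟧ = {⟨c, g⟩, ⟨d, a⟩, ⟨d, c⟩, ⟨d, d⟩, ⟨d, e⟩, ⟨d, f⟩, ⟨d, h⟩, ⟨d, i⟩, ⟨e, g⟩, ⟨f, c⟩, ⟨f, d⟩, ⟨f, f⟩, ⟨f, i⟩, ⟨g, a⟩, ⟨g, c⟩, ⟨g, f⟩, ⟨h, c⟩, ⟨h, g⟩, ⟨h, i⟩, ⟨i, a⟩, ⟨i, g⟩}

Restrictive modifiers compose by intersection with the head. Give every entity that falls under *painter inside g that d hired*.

{c, e, f}

⟦inside g⟧ = {x : ⟨x, g⟩ ∈ ⟦inside⟧} = {c, e, f, g, i}
⟦that d hired⟧ = {x : ⟨d, x⟩ ∈ ⟦hired⟧} = {a, c, d, e, f, h, i}
⟦painter⟧ = {a, c, d, e, f, g, h}
… ∩ ⟦inside g⟧ = {a, c, d, e, f, g, h} ∩ {c, e, f, g, i} = {c, e, f, g}
… ∩ ⟦that d hired⟧ = {c, e, f, g} ∩ {a, c, d, e, f, h, i} = {c, e, f}
So ⟦painter inside g that d hired⟧ = {c, e, f}.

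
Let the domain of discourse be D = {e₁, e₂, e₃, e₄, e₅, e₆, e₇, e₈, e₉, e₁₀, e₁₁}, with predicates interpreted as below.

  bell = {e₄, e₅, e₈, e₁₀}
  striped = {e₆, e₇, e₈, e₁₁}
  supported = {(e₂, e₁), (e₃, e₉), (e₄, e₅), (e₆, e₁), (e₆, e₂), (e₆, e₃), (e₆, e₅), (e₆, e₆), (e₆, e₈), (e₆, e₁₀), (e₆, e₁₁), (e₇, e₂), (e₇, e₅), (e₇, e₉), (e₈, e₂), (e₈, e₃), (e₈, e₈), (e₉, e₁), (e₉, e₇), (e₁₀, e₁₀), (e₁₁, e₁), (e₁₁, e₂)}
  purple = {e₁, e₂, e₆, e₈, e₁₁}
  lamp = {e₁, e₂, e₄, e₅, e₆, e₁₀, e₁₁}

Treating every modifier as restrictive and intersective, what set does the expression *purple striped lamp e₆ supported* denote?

⟦e₆ supported⟧ = {x : ⟨e₆, x⟩ ∈ ⟦supported⟧} = {e₁, e₂, e₃, e₅, e₆, e₈, e₁₀, e₁₁}
⟦lamp⟧ = {e₁, e₂, e₄, e₅, e₆, e₁₀, e₁₁}
… ∩ ⟦e₆ supported⟧ = {e₁, e₂, e₄, e₅, e₆, e₁₀, e₁₁} ∩ {e₁, e₂, e₃, e₅, e₆, e₈, e₁₀, e₁₁} = {e₁, e₂, e₅, e₆, e₁₀, e₁₁}
… ∩ ⟦purple⟧ = {e₁, e₂, e₅, e₆, e₁₀, e₁₁} ∩ {e₁, e₂, e₆, e₈, e₁₁} = {e₁, e₂, e₆, e₁₁}
… ∩ ⟦striped⟧ = {e₁, e₂, e₆, e₁₁} ∩ {e₆, e₇, e₈, e₁₁} = {e₆, e₁₁}
So ⟦purple striped lamp e₆ supported⟧ = {e₆, e₁₁}.

{e₆, e₁₁}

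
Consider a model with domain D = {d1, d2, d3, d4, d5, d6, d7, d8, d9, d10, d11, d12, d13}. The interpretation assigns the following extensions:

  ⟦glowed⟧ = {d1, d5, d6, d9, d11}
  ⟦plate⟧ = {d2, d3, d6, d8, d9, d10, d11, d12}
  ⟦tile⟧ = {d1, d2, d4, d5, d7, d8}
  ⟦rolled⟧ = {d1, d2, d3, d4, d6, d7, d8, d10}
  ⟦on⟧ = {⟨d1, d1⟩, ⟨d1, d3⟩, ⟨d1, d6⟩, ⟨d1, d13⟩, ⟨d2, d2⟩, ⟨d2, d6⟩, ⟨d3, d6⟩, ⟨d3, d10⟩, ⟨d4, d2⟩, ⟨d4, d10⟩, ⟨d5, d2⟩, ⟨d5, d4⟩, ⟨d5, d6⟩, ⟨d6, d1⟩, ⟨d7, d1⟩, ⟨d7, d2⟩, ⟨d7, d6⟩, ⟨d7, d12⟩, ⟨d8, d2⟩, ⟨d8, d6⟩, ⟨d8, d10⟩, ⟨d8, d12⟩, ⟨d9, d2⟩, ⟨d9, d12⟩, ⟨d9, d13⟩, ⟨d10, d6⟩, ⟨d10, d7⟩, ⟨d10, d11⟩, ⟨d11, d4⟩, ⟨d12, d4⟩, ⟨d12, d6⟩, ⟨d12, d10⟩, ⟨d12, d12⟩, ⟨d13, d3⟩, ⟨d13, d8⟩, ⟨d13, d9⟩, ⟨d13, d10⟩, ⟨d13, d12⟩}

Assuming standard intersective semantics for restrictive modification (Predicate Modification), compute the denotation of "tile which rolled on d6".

{d1, d2, d7, d8}

⟦which rolled⟧ = ⟦rolled⟧ = {d1, d2, d3, d4, d6, d7, d8, d10}
⟦on d6⟧ = {x : ⟨x, d6⟩ ∈ ⟦on⟧} = {d1, d2, d3, d5, d7, d8, d10, d12}
⟦tile⟧ = {d1, d2, d4, d5, d7, d8}
… ∩ ⟦which rolled⟧ = {d1, d2, d4, d5, d7, d8} ∩ {d1, d2, d3, d4, d6, d7, d8, d10} = {d1, d2, d4, d7, d8}
… ∩ ⟦on d6⟧ = {d1, d2, d4, d7, d8} ∩ {d1, d2, d3, d5, d7, d8, d10, d12} = {d1, d2, d7, d8}
So ⟦tile which rolled on d6⟧ = {d1, d2, d7, d8}.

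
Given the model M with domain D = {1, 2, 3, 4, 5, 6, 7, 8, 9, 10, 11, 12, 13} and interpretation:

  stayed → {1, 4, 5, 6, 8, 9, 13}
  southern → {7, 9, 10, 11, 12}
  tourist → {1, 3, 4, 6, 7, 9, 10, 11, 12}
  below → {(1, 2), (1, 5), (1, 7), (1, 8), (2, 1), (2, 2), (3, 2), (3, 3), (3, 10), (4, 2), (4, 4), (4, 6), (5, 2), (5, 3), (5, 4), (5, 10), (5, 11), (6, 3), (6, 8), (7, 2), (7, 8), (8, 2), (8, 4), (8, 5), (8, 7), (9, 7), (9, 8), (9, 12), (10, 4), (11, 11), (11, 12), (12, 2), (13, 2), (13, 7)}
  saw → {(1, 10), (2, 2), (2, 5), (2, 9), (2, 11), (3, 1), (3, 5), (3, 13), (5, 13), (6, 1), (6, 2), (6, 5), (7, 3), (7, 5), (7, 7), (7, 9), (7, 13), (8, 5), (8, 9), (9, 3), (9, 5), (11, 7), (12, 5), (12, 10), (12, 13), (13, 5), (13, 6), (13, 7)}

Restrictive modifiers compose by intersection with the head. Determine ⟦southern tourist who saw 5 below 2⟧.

{7, 12}

⟦who saw 5⟧ = {x : ⟨x, 5⟩ ∈ ⟦saw⟧} = {2, 3, 6, 7, 8, 9, 12, 13}
⟦below 2⟧ = {x : ⟨x, 2⟩ ∈ ⟦below⟧} = {1, 2, 3, 4, 5, 7, 8, 12, 13}
⟦tourist⟧ = {1, 3, 4, 6, 7, 9, 10, 11, 12}
… ∩ ⟦who saw 5⟧ = {1, 3, 4, 6, 7, 9, 10, 11, 12} ∩ {2, 3, 6, 7, 8, 9, 12, 13} = {3, 6, 7, 9, 12}
… ∩ ⟦below 2⟧ = {3, 6, 7, 9, 12} ∩ {1, 2, 3, 4, 5, 7, 8, 12, 13} = {3, 7, 12}
… ∩ ⟦southern⟧ = {3, 7, 12} ∩ {7, 9, 10, 11, 12} = {7, 12}
So ⟦southern tourist who saw 5 below 2⟧ = {7, 12}.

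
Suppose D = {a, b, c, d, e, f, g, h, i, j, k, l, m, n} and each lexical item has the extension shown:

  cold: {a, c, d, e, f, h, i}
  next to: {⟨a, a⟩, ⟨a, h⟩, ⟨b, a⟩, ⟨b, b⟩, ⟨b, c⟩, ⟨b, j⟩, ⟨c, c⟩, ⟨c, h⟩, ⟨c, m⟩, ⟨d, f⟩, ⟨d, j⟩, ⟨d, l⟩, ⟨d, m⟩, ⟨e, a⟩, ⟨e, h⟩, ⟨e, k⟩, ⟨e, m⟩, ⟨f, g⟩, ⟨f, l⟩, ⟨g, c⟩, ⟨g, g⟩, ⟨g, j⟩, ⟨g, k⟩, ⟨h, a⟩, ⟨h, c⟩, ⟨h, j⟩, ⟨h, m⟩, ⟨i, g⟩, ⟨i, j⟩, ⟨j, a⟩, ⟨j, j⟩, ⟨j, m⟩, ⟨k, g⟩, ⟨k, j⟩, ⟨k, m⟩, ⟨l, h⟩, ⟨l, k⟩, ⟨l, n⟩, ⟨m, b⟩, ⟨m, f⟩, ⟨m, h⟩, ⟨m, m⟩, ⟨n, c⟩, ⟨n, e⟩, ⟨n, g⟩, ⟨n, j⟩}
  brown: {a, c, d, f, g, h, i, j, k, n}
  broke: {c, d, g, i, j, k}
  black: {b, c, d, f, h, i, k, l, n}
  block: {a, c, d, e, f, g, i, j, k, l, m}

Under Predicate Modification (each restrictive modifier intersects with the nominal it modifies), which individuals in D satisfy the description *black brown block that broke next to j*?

⟦that broke⟧ = ⟦broke⟧ = {c, d, g, i, j, k}
⟦next to j⟧ = {x : ⟨x, j⟩ ∈ ⟦next to⟧} = {b, d, g, h, i, j, k, n}
⟦block⟧ = {a, c, d, e, f, g, i, j, k, l, m}
… ∩ ⟦that broke⟧ = {a, c, d, e, f, g, i, j, k, l, m} ∩ {c, d, g, i, j, k} = {c, d, g, i, j, k}
… ∩ ⟦next to j⟧ = {c, d, g, i, j, k} ∩ {b, d, g, h, i, j, k, n} = {d, g, i, j, k}
… ∩ ⟦black⟧ = {d, g, i, j, k} ∩ {b, c, d, f, h, i, k, l, n} = {d, i, k}
… ∩ ⟦brown⟧ = {d, i, k} ∩ {a, c, d, f, g, h, i, j, k, n} = {d, i, k}
So ⟦black brown block that broke next to j⟧ = {d, i, k}.

{d, i, k}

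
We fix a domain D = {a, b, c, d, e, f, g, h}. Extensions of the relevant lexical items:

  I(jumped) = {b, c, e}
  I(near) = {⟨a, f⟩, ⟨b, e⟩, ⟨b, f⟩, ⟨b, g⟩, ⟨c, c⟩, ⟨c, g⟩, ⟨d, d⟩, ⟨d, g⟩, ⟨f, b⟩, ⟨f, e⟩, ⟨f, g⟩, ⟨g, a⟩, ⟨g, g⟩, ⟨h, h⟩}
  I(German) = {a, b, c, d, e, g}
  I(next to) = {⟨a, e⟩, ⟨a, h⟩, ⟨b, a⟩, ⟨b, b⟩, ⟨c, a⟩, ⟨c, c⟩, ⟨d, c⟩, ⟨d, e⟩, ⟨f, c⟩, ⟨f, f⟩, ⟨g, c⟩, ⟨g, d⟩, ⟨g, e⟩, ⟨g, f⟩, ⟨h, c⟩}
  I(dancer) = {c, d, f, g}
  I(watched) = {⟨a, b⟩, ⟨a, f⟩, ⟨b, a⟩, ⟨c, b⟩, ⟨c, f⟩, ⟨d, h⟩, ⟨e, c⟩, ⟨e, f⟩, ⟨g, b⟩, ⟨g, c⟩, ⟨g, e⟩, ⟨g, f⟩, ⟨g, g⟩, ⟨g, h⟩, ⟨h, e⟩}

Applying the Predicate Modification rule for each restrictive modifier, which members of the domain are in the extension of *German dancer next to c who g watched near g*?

{c, g}

⟦next to c⟧ = {x : ⟨x, c⟩ ∈ ⟦next to⟧} = {c, d, f, g, h}
⟦who g watched⟧ = {x : ⟨g, x⟩ ∈ ⟦watched⟧} = {b, c, e, f, g, h}
⟦near g⟧ = {x : ⟨x, g⟩ ∈ ⟦near⟧} = {b, c, d, f, g}
⟦dancer⟧ = {c, d, f, g}
… ∩ ⟦next to c⟧ = {c, d, f, g} ∩ {c, d, f, g, h} = {c, d, f, g}
… ∩ ⟦who g watched⟧ = {c, d, f, g} ∩ {b, c, e, f, g, h} = {c, f, g}
… ∩ ⟦near g⟧ = {c, f, g} ∩ {b, c, d, f, g} = {c, f, g}
… ∩ ⟦German⟧ = {c, f, g} ∩ {a, b, c, d, e, g} = {c, g}
So ⟦German dancer next to c who g watched near g⟧ = {c, g}.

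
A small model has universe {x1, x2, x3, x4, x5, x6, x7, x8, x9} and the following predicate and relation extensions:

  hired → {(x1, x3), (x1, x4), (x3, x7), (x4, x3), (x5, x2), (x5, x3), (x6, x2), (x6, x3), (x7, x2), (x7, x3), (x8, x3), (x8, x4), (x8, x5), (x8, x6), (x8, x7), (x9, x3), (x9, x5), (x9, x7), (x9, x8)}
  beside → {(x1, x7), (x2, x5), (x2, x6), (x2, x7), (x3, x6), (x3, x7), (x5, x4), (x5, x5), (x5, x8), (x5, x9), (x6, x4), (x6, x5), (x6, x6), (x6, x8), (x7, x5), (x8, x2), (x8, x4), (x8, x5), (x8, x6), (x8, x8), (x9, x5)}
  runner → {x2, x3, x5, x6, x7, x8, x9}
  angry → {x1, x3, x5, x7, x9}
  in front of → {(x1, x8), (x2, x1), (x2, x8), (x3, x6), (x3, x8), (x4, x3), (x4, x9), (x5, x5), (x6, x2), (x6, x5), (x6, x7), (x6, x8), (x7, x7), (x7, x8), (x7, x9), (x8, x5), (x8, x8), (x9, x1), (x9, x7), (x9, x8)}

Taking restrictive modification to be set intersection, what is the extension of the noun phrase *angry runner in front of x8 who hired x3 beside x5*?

{x7, x9}

⟦in front of x8⟧ = {x : ⟨x, x8⟩ ∈ ⟦in front of⟧} = {x1, x2, x3, x6, x7, x8, x9}
⟦who hired x3⟧ = {x : ⟨x, x3⟩ ∈ ⟦hired⟧} = {x1, x4, x5, x6, x7, x8, x9}
⟦beside x5⟧ = {x : ⟨x, x5⟩ ∈ ⟦beside⟧} = {x2, x5, x6, x7, x8, x9}
⟦runner⟧ = {x2, x3, x5, x6, x7, x8, x9}
… ∩ ⟦in front of x8⟧ = {x2, x3, x5, x6, x7, x8, x9} ∩ {x1, x2, x3, x6, x7, x8, x9} = {x2, x3, x6, x7, x8, x9}
… ∩ ⟦who hired x3⟧ = {x2, x3, x6, x7, x8, x9} ∩ {x1, x4, x5, x6, x7, x8, x9} = {x6, x7, x8, x9}
… ∩ ⟦beside x5⟧ = {x6, x7, x8, x9} ∩ {x2, x5, x6, x7, x8, x9} = {x6, x7, x8, x9}
… ∩ ⟦angry⟧ = {x6, x7, x8, x9} ∩ {x1, x3, x5, x7, x9} = {x7, x9}
So ⟦angry runner in front of x8 who hired x3 beside x5⟧ = {x7, x9}.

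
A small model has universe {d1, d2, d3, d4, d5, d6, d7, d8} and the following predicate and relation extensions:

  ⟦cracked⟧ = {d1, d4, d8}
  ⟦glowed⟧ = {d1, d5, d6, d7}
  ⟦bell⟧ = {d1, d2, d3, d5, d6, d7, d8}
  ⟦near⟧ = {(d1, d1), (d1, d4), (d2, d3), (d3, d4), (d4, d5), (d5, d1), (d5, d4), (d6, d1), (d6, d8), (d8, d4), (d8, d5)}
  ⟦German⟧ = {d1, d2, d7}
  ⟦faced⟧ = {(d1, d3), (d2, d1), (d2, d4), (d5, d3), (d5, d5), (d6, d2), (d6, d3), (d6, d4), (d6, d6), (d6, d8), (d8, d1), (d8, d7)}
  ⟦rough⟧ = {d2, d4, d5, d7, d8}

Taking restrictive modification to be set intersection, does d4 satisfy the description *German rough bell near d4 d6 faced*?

no

⟦near d4⟧ = {x : ⟨x, d4⟩ ∈ ⟦near⟧} = {d1, d3, d5, d8}
⟦d6 faced⟧ = {x : ⟨d6, x⟩ ∈ ⟦faced⟧} = {d2, d3, d4, d6, d8}
⟦bell⟧ = {d1, d2, d3, d5, d6, d7, d8}
… ∩ ⟦near d4⟧ = {d1, d2, d3, d5, d6, d7, d8} ∩ {d1, d3, d5, d8} = {d1, d3, d5, d8}
… ∩ ⟦d6 faced⟧ = {d1, d3, d5, d8} ∩ {d2, d3, d4, d6, d8} = {d3, d8}
… ∩ ⟦German⟧ = {d3, d8} ∩ {d1, d2, d7} = ∅
… ∩ ⟦rough⟧ = ∅ ∩ {d2, d4, d5, d7, d8} = ∅
⟦German rough bell near d4 d6 faced⟧ = ∅; d4 ∉ this set.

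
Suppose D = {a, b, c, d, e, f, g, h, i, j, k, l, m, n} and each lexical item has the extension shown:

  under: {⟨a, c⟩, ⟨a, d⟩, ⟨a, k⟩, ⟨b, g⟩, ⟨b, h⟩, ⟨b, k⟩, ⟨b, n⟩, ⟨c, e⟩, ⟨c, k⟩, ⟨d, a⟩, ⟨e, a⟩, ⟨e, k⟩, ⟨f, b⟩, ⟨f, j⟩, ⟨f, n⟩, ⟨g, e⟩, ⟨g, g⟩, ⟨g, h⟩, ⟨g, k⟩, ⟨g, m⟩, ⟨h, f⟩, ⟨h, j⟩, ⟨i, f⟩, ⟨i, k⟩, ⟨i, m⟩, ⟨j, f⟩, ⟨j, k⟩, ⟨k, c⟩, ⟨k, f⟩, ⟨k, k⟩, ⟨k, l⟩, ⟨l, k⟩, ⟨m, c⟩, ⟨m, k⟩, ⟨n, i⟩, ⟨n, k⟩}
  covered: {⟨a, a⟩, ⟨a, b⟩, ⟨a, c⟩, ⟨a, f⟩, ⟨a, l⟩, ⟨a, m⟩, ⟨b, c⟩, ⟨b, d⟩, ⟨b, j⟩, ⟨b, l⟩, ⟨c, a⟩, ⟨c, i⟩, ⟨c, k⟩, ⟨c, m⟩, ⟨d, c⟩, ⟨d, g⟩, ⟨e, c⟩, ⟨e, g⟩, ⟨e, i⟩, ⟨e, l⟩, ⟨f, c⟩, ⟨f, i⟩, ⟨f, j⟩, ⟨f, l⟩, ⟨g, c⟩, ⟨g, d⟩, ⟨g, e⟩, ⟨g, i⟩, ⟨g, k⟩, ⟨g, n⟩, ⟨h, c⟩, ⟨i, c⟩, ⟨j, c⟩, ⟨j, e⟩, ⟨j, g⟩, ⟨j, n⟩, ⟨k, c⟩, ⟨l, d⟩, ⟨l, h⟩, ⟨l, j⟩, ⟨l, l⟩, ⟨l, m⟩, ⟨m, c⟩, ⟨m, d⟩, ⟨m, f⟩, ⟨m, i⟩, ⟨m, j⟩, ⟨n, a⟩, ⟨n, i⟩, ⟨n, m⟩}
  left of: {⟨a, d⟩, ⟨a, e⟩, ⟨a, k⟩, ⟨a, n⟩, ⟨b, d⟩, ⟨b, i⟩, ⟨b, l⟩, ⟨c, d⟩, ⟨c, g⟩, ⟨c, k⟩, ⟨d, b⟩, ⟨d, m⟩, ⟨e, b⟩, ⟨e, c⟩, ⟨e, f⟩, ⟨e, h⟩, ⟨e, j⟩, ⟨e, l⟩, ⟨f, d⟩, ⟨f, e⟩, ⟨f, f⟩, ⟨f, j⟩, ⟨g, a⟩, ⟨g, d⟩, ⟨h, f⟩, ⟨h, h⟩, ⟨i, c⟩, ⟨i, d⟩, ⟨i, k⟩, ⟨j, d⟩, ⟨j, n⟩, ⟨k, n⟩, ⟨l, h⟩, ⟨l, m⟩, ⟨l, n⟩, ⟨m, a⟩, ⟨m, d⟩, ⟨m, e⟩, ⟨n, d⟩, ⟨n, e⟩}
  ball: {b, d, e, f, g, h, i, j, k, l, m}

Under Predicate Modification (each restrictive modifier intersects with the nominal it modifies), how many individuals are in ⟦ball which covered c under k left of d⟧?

5

⟦which covered c⟧ = {x : ⟨x, c⟩ ∈ ⟦covered⟧} = {a, b, d, e, f, g, h, i, j, k, m}
⟦under k⟧ = {x : ⟨x, k⟩ ∈ ⟦under⟧} = {a, b, c, e, g, i, j, k, l, m, n}
⟦left of d⟧ = {x : ⟨x, d⟩ ∈ ⟦left of⟧} = {a, b, c, f, g, i, j, m, n}
⟦ball⟧ = {b, d, e, f, g, h, i, j, k, l, m}
… ∩ ⟦which covered c⟧ = {b, d, e, f, g, h, i, j, k, l, m} ∩ {a, b, d, e, f, g, h, i, j, k, m} = {b, d, e, f, g, h, i, j, k, m}
… ∩ ⟦under k⟧ = {b, d, e, f, g, h, i, j, k, m} ∩ {a, b, c, e, g, i, j, k, l, m, n} = {b, e, g, i, j, k, m}
… ∩ ⟦left of d⟧ = {b, e, g, i, j, k, m} ∩ {a, b, c, f, g, i, j, m, n} = {b, g, i, j, m}
⟦ball which covered c under k left of d⟧ = {b, g, i, j, m}, so the cardinality is 5.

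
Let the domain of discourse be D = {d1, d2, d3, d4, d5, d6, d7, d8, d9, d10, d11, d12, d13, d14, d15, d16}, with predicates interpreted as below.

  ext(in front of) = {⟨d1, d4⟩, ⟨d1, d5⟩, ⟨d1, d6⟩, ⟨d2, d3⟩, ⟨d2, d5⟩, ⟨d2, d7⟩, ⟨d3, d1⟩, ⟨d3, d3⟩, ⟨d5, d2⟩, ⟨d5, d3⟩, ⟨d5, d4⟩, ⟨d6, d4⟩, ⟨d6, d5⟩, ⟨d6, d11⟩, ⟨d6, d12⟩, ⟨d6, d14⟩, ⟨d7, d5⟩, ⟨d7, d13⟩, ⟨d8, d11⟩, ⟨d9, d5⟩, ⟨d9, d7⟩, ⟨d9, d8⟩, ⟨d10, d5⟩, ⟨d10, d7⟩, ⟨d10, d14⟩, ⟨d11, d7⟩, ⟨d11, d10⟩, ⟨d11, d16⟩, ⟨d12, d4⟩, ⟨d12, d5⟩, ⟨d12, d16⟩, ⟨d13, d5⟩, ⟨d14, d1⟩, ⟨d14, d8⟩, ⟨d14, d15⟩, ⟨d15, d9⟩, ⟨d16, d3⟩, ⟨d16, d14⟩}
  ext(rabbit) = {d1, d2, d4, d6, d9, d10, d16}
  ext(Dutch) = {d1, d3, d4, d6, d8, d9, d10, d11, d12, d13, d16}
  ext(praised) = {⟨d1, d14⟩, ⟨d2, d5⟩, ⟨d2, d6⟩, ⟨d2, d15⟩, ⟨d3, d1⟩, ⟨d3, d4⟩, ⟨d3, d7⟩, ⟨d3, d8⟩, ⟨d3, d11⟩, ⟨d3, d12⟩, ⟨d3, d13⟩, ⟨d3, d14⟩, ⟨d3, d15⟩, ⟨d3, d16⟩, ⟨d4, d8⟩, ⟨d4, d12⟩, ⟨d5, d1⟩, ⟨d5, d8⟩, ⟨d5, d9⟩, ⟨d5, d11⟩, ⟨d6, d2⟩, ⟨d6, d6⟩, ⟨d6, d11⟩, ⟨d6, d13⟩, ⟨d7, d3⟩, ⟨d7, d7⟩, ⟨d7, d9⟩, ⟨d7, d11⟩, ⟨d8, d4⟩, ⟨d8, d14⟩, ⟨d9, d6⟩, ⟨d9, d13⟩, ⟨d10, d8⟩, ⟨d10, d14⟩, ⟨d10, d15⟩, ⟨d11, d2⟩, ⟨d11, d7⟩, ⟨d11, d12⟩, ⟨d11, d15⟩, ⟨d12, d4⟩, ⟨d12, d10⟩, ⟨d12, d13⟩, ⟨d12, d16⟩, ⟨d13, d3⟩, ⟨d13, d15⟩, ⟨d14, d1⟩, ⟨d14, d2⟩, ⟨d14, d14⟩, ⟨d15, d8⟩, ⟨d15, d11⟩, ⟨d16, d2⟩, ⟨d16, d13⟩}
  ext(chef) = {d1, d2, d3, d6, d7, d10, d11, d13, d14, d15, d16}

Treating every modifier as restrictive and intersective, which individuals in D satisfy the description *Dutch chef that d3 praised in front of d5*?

⟦that d3 praised⟧ = {x : ⟨d3, x⟩ ∈ ⟦praised⟧} = {d1, d4, d7, d8, d11, d12, d13, d14, d15, d16}
⟦in front of d5⟧ = {x : ⟨x, d5⟩ ∈ ⟦in front of⟧} = {d1, d2, d6, d7, d9, d10, d12, d13}
⟦chef⟧ = {d1, d2, d3, d6, d7, d10, d11, d13, d14, d15, d16}
… ∩ ⟦that d3 praised⟧ = {d1, d2, d3, d6, d7, d10, d11, d13, d14, d15, d16} ∩ {d1, d4, d7, d8, d11, d12, d13, d14, d15, d16} = {d1, d7, d11, d13, d14, d15, d16}
… ∩ ⟦in front of d5⟧ = {d1, d7, d11, d13, d14, d15, d16} ∩ {d1, d2, d6, d7, d9, d10, d12, d13} = {d1, d7, d13}
… ∩ ⟦Dutch⟧ = {d1, d7, d13} ∩ {d1, d3, d4, d6, d8, d9, d10, d11, d12, d13, d16} = {d1, d13}
So ⟦Dutch chef that d3 praised in front of d5⟧ = {d1, d13}.

{d1, d13}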